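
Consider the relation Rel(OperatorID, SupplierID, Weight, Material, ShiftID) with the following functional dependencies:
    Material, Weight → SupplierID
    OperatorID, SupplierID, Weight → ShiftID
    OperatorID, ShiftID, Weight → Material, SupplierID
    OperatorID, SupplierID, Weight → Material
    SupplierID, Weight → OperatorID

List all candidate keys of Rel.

{Weight} never appears on the right of any FD, so every key must include it.
{Material, Weight}⁺ = {Material, OperatorID, ShiftID, SupplierID, Weight} — all of the relation — so {Material, Weight} is a candidate key.
{SupplierID, Weight}⁺ = {Material, OperatorID, ShiftID, SupplierID, Weight} — all of the relation — so {SupplierID, Weight} is a candidate key.
{OperatorID, ShiftID, Weight}⁺ = {Material, OperatorID, ShiftID, SupplierID, Weight} — all of the relation — so {OperatorID, ShiftID, Weight} is a candidate key.
No proper subset of any of these is a key, and no other minimal superkey exists.

{Material, Weight}, {OperatorID, ShiftID, Weight}, {SupplierID, Weight}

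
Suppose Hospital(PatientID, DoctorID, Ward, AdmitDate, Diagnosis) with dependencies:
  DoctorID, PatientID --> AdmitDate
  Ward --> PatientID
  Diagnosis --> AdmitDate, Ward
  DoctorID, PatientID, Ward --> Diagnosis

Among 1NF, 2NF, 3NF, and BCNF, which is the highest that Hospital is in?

1NF

Candidate keys: {Diagnosis, DoctorID}, {DoctorID, Ward}. Prime attributes: {Diagnosis, DoctorID, Ward}.
DoctorID, PatientID --> AdmitDate breaks BCNF: {DoctorID, PatientID}⁺ = {AdmitDate, DoctorID, PatientID}, so {DoctorID, PatientID} is not a superkey.
Because {AdmitDate} is non-prime and the left side of DoctorID, PatientID --> AdmitDate is not a superkey, the relation is not in 3NF.
{Diagnosis} is a proper subset of the key {Diagnosis, DoctorID}, and {Diagnosis}⁺ contains the non-prime attributes {AdmitDate, PatientID} — a partial dependency, so 2NF is violated.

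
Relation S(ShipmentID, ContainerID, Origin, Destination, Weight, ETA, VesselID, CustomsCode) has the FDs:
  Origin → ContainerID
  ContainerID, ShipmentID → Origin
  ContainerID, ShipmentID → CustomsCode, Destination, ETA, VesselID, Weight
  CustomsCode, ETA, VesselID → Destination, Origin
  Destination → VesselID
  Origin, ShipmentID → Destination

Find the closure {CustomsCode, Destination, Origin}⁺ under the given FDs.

Start with {CustomsCode, Destination, Origin}.
Origin → ContainerID applies; add {ContainerID} → now {ContainerID, CustomsCode, Destination, Origin}.
Destination → VesselID applies; add {VesselID} → now {ContainerID, CustomsCode, Destination, Origin, VesselID}.
No further FD applies.

{ContainerID, CustomsCode, Destination, Origin, VesselID}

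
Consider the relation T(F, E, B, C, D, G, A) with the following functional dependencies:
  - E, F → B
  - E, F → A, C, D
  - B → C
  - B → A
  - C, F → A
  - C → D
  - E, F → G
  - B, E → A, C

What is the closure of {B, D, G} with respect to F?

{A, B, C, D, G}

Start with {B, D, G}.
B → C applies; add {C} → now {B, C, D, G}.
B → A applies; add {A} → now {A, B, C, D, G}.
No further FD applies.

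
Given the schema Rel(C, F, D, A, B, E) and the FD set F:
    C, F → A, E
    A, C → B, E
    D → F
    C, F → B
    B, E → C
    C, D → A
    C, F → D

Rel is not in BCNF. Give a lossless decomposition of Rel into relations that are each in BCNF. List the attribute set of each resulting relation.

Candidate keys of the original relation: {B, D, E}, {B, E, F}, {C, D}, {C, F}.
{A, B, C, D, E, F}: {A, C} determines {A, B, C, E} here but is not a superkey — split on A, C → B, E, giving {A, B, C, E} and {A, C, D, F}.
{A, B, C, E}: {B, E} determines {B, C, E} here but is not a superkey — split on B, E → C, giving {B, C, E} and {A, B, E}.
{B, C, E} is in BCNF.
{A, B, E} is in BCNF.
{A, C, D, F}: {D} determines {D, F} here but is not a superkey — split on D → F, giving {D, F} and {A, C, D}.
{D, F} is in BCNF.
{A, C, D} is in BCNF.

{A, B, E}; {A, C, D}; {B, C, E}; {D, F}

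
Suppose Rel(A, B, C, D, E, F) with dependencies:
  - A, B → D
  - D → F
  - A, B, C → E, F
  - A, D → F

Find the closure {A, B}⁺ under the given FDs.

{A, B, D, F}

Start with {A, B}.
A, B → D applies; add {D} → now {A, B, D}.
D → F applies; add {F} → now {A, B, D, F}.
No further FD applies.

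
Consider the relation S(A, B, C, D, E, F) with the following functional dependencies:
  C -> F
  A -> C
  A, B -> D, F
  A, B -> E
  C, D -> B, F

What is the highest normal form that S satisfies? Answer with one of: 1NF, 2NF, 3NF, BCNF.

Candidate keys: {A, B}, {A, D}. Prime attributes: {A, B, D}.
For C -> F we have {C}⁺ = {C, F}; {C} is not a superkey, so BCNF fails.
C -> F has non-prime {F} on the right and a non-superkey on the left, so 3NF fails.
The proper key subset {A} of {A, B} determines non-prime {C, F}, so the relation is not even in 2NF.

1NF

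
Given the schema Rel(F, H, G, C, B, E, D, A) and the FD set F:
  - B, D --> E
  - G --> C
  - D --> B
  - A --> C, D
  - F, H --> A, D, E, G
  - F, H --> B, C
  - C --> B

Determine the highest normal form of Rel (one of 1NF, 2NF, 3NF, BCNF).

2NF

Candidate key: {F, H}. Prime attributes: {F, H}.
B, D --> E: {B, D}⁺ = {B, D, E}, which is not all of the attributes, so the left side is not a superkey — BCNF is violated.
B, D --> E has non-prime {E} on the right and a non-superkey on the left, so 3NF fails.
No non-prime attribute depends on a proper subset of any candidate key, so 2NF holds.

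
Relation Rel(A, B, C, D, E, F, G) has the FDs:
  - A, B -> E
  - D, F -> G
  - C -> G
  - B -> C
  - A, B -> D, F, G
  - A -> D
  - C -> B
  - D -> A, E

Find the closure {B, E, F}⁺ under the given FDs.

{B, C, E, F, G}

Start with {B, E, F}.
B -> C applies; add {C} → now {B, C, E, F}.
C -> G applies; add {G} → now {B, C, E, F, G}.
No further FD applies.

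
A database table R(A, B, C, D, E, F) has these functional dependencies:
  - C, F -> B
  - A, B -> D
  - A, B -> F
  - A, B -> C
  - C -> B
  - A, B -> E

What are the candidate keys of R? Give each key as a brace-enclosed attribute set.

{A, B}, {A, C}

No FD produces {A}, so it must be in every candidate key.
{A, B}⁺ = {A, B, C, D, E, F}, which is every attribute, so {A, B} is a candidate key.
{A, C}⁺ = {A, B, C, D, E, F}, which is every attribute, so {A, C} is a candidate key.
No proper subset of any of these is a key, and no other minimal superkey exists.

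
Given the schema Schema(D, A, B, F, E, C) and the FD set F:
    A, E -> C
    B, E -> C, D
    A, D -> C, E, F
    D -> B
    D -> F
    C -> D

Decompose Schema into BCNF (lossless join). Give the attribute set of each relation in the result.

Candidate keys of the original relation: {A, C}, {A, D}, {A, E}.
In {A, B, C, D, E, F}, {B, E} is not a superkey ({B, E}⁺ restricted to this set is {B, C, D, E, F}), so split on B, E -> C, D, F into {B, C, D, E, F} and {A, B, E}.
In {B, C, D, E, F}, {D} is not a superkey ({D}⁺ restricted to this set is {B, D, F}), so split on D -> B, F into {B, D, F} and {C, D, E}.
{B, D, F} has no BCNF violation.
In {C, D, E}, {C} is not a superkey ({C}⁺ restricted to this set is {C, D}), so split on C -> D into {C, D} and {C, E}.
{C, D} has no BCNF violation.
{C, E} has no BCNF violation.
{A, B, E} has no BCNF violation.

{A, B, E}; {B, D, F}; {C, D}; {C, E}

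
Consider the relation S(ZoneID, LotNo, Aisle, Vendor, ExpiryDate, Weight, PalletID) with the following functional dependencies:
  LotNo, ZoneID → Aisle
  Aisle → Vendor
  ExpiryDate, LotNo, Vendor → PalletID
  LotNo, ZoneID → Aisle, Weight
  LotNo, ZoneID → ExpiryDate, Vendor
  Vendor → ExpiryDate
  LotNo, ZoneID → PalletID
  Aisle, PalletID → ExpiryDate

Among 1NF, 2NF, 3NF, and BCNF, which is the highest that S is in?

Candidate key: {LotNo, ZoneID}. Prime attributes: {LotNo, ZoneID}.
For Aisle → Vendor we have {Aisle}⁺ = {Aisle, ExpiryDate, Vendor}; {Aisle} is not a superkey, so BCNF fails.
Aisle → Vendor determines the non-prime attribute {Vendor} from a non-superkey — 3NF is violated.
No non-prime attribute depends on a proper subset of any candidate key, so 2NF holds.

2NF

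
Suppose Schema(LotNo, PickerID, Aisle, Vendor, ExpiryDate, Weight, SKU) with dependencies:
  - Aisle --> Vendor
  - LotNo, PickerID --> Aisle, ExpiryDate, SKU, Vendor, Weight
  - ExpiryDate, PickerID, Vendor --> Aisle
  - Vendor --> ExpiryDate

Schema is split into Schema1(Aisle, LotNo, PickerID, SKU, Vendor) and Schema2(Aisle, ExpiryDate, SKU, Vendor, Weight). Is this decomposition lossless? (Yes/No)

Common attributes: {Aisle, SKU, Vendor}; their closure is {Aisle, ExpiryDate, SKU, Vendor}.
Neither Schema1 nor Schema2 is contained in that closure, so the decomposition is lossy.

No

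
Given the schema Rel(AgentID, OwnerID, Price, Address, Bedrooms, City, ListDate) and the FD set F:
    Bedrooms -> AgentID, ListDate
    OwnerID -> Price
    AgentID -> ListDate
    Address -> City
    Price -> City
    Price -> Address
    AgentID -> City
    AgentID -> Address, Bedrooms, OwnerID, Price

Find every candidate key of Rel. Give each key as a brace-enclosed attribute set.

{AgentID}, {Bedrooms}

{AgentID} is a candidate key since {AgentID}⁺ = {Address, AgentID, Bedrooms, City, ListDate, OwnerID, Price} covers every attribute.
{Bedrooms} is a candidate key since {Bedrooms}⁺ = {Address, AgentID, Bedrooms, City, ListDate, OwnerID, Price} covers every attribute.
These are minimal and exhaustive — every other superkey contains one of them.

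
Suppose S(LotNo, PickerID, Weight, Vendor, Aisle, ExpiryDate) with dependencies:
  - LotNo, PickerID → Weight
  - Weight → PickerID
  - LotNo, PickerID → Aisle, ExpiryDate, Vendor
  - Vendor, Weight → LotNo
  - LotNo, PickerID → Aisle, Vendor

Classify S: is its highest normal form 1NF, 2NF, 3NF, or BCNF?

Candidate keys: {LotNo, PickerID}, {LotNo, Weight}, {Vendor, Weight}. Prime attributes: {LotNo, PickerID, Vendor, Weight}.
Weight → PickerID: {Weight}⁺ = {PickerID, Weight}, which is not all of the attributes, so the left side is not a superkey — BCNF is violated.
But every attribute on its right side ({PickerID}) is prime, and the same holds for every other non-superkey FD, so 3NF still holds.

3NF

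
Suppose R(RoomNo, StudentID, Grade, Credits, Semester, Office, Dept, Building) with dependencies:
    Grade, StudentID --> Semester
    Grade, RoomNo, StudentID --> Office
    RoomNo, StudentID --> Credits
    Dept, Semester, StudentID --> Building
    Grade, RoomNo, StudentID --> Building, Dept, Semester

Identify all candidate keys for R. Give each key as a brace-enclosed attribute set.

{Grade, RoomNo, StudentID}

Attributes never on any right-hand side: {Grade, RoomNo, StudentID} — every candidate key must contain all of them.
{Grade, RoomNo, StudentID}⁺ = {Building, Credits, Dept, Grade, Office, RoomNo, Semester, StudentID} — all of the relation — so {Grade, RoomNo, StudentID} is a candidate key.
No other minimal set has full closure, so this is the only candidate key.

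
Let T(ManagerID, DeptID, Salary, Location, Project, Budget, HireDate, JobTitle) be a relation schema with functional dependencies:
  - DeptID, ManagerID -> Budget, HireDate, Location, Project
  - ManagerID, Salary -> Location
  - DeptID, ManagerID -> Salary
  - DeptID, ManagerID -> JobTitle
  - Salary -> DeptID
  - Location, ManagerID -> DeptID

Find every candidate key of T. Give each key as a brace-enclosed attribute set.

No FD produces {ManagerID}, so it must be in every candidate key.
{DeptID, ManagerID}⁺ = {Budget, DeptID, HireDate, JobTitle, Location, ManagerID, Project, Salary} — all of the relation — so {DeptID, ManagerID} is a candidate key.
{Location, ManagerID}⁺ = {Budget, DeptID, HireDate, JobTitle, Location, ManagerID, Project, Salary} — all of the relation — so {Location, ManagerID} is a candidate key.
{ManagerID, Salary}⁺ = {Budget, DeptID, HireDate, JobTitle, Location, ManagerID, Project, Salary} — all of the relation — so {ManagerID, Salary} is a candidate key.
These are minimal and exhaustive — every other superkey contains one of them.

{DeptID, ManagerID}, {Location, ManagerID}, {ManagerID, Salary}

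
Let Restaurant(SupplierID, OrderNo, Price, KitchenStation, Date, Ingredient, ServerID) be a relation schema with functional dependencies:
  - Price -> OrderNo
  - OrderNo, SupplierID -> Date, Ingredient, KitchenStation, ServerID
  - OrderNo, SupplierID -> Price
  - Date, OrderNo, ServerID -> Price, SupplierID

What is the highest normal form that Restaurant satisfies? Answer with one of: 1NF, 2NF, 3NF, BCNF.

3NF

Candidate keys: {Date, OrderNo, ServerID}, {Date, Price, ServerID}, {OrderNo, SupplierID}, {Price, SupplierID}. Prime attributes: {Date, OrderNo, Price, ServerID, SupplierID}.
Price -> OrderNo: {Price}⁺ = {OrderNo, Price}, which is not all of the attributes, so the left side is not a superkey — BCNF is violated.
But every attribute on its right side ({OrderNo}) is prime, and the same holds for every other non-superkey FD, so 3NF still holds.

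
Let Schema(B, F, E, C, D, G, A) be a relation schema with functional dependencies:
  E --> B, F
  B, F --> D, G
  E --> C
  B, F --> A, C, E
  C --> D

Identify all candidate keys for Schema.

{B, F}, {E}

{E}⁺ = {A, B, C, D, E, F, G}, which is every attribute, so {E} is a candidate key.
{B, F}⁺ = {A, B, C, D, E, F, G}, which is every attribute, so {B, F} is a candidate key.
Any other superkey properly contains one of these, so there are no further candidate keys.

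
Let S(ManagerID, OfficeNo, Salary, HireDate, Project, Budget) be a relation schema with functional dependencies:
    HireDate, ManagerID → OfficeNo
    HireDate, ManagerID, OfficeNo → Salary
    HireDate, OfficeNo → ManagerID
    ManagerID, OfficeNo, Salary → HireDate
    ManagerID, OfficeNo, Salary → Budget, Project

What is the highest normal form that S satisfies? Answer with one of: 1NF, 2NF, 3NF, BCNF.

BCNF

Candidate keys: {HireDate, ManagerID}, {HireDate, OfficeNo}, {ManagerID, OfficeNo, Salary}. Prime attributes: {HireDate, ManagerID, OfficeNo, Salary}.
Each dependency's left side is a superkey — BCNF holds.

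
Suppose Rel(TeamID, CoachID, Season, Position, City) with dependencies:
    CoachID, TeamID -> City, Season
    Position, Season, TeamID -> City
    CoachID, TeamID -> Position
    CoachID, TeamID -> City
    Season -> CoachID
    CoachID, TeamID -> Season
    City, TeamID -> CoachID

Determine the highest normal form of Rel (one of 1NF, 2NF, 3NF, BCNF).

Candidate keys: {City, TeamID}, {CoachID, TeamID}, {Season, TeamID}. Prime attributes: {City, CoachID, Season, TeamID}.
Season -> CoachID breaks BCNF: {Season}⁺ = {CoachID, Season}, so {Season} is not a superkey.
Since {CoachID} ⊆ prime attributes and every other non-superkey FD also has a prime right side, the schema is in 3NF.

3NF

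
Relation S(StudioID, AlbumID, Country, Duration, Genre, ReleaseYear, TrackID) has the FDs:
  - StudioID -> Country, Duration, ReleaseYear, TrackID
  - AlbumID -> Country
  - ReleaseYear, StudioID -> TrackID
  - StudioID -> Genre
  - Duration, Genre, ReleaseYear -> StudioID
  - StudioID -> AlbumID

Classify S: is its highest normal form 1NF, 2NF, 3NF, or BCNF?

2NF

Candidate keys: {Duration, Genre, ReleaseYear}, {StudioID}. Prime attributes: {Duration, Genre, ReleaseYear, StudioID}.
AlbumID -> Country breaks BCNF: {AlbumID}⁺ = {AlbumID, Country}, so {AlbumID} is not a superkey.
AlbumID -> Country determines the non-prime attribute {Country} from a non-superkey — 3NF is violated.
No non-prime attribute depends on a proper subset of any candidate key, so 2NF holds.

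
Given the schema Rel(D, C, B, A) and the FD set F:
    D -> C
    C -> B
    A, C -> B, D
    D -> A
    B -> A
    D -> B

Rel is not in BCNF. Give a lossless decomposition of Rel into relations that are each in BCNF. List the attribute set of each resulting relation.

{A, B}; {B, C, D}

Candidate keys of the original relation: {C}, {D}.
In {A, B, C, D}, {B} is not a superkey ({B}⁺ restricted to this set is {A, B}), so split on B -> A into {A, B} and {B, C, D}.
{A, B}: every determinant is a superkey — BCNF.
{B, C, D}: every determinant is a superkey — BCNF.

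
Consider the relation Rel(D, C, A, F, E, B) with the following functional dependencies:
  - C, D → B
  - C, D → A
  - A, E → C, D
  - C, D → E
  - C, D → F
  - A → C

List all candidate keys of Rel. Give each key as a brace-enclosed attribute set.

{A, D}⁺ = {A, B, C, D, E, F}, which is every attribute, so {A, D} is a candidate key.
{A, E}⁺ = {A, B, C, D, E, F}, which is every attribute, so {A, E} is a candidate key.
{C, D}⁺ = {A, B, C, D, E, F}, which is every attribute, so {C, D} is a candidate key.
No proper subset of any of these is a key, and no other minimal superkey exists.

{A, D}, {A, E}, {C, D}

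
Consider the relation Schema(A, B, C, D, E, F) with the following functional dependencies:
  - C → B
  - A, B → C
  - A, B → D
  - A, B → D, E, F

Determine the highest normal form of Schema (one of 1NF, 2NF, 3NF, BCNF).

3NF

Candidate keys: {A, B}, {A, C}. Prime attributes: {A, B, C}.
C → B breaks BCNF: {C}⁺ = {B, C}, so {C} is not a superkey.
But every attribute on its right side ({B}) is prime, and the same holds for every other non-superkey FD, so 3NF still holds.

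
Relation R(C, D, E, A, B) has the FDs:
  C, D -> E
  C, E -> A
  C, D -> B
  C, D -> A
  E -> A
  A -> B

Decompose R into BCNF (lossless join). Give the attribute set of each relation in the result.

Candidate key of the original relation: {C, D}.
Within {A, B, C, D, E}: {C, E}⁺ ∩ {A, B, C, D, E} = {A, B, C, E}, not the whole set, so C, E -> A, B violates BCNF; decompose into {A, B, C, E} and {C, D, E}.
Within {A, B, C, E}: {E}⁺ ∩ {A, B, C, E} = {A, B, E}, not the whole set, so E -> A, B violates BCNF; decompose into {A, B, E} and {C, E}.
Within {A, B, E}: {A}⁺ ∩ {A, B, E} = {A, B}, not the whole set, so A -> B violates BCNF; decompose into {A, B} and {A, E}.
{A, B}: every determinant is a superkey — BCNF.
{A, E}: every determinant is a superkey — BCNF.
{C, E}: every determinant is a superkey — BCNF.
{C, D, E}: every determinant is a superkey — BCNF.

{A, B}; {A, E}; {C, D, E}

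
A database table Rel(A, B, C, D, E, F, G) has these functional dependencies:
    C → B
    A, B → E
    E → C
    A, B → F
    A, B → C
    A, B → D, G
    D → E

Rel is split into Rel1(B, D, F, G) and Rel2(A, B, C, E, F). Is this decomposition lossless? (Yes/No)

No

The shared attributes are {B, F} and {B, F}⁺ = {B, F}.
Rel1 ⊄ {B, F} and Rel2 ⊄ {B, F}, so the split is lossy.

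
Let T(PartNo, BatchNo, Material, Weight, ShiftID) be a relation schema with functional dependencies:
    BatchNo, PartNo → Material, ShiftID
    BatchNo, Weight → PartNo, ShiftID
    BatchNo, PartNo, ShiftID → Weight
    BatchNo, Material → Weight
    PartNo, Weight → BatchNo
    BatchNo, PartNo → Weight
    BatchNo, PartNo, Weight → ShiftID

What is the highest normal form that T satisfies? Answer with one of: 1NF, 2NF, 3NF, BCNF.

BCNF

Candidate keys: {BatchNo, Material}, {BatchNo, PartNo}, {BatchNo, Weight}, {PartNo, Weight}. Prime attributes: {BatchNo, Material, PartNo, Weight}.
The left-hand side of every FD is a superkey, so BCNF is satisfied.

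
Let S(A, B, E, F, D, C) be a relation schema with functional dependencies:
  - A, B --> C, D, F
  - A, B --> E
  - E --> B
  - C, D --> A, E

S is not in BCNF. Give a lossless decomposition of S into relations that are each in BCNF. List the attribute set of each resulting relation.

{A, C, D, E, F}; {B, E}

Candidate keys of the original relation: {A, B}, {A, E}, {C, D}.
{A, B, C, D, E, F}: {E} determines {B, E} here but is not a superkey — split on E --> B, giving {B, E} and {A, C, D, E, F}.
{B, E} is in BCNF.
{A, C, D, E, F} is in BCNF.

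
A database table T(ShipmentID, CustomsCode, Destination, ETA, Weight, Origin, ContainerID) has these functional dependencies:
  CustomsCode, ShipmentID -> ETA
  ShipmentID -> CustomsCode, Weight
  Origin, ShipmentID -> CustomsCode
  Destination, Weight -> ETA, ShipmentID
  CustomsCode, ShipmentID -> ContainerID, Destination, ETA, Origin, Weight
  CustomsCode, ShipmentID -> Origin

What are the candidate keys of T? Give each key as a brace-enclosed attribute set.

{Destination, Weight}, {ShipmentID}

{ShipmentID} is a candidate key since {ShipmentID}⁺ = {ContainerID, CustomsCode, Destination, ETA, Origin, ShipmentID, Weight} covers every attribute.
{Destination, Weight} is a candidate key since {Destination, Weight}⁺ = {ContainerID, CustomsCode, Destination, ETA, Origin, ShipmentID, Weight} covers every attribute.
No proper subset of any of these is a key, and no other minimal superkey exists.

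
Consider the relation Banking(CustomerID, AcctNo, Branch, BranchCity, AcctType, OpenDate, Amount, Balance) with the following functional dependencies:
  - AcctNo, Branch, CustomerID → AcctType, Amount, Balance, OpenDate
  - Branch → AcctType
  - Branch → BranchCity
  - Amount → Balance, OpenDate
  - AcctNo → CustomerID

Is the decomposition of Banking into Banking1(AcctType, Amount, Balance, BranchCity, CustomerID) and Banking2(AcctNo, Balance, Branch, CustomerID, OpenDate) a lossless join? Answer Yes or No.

Banking1 ∩ Banking2 = {Balance, CustomerID}; its closure under F is {Balance, CustomerID}.
The closure covers neither Banking1 nor Banking2 entirely; the join is not lossless.

No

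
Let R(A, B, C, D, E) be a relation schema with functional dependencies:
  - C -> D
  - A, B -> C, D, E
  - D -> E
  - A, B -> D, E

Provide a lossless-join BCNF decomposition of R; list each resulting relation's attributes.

Candidate key of the original relation: {A, B}.
Within {A, B, C, D, E}: {C}⁺ ∩ {A, B, C, D, E} = {C, D, E}, not the whole set, so C -> D, E violates BCNF; decompose into {C, D, E} and {A, B, C}.
Within {C, D, E}: {D}⁺ ∩ {C, D, E} = {D, E}, not the whole set, so D -> E violates BCNF; decompose into {D, E} and {C, D}.
{D, E}: every determinant is a superkey — BCNF.
{C, D}: every determinant is a superkey — BCNF.
{A, B, C}: every determinant is a superkey — BCNF.

{A, B, C}; {C, D}; {D, E}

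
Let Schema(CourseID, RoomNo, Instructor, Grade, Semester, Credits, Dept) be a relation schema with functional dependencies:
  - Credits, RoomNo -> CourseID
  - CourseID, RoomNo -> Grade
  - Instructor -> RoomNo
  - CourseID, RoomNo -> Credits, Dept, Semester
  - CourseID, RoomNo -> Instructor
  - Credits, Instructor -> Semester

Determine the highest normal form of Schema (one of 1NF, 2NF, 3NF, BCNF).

Candidate keys: {CourseID, Instructor}, {CourseID, RoomNo}, {Credits, Instructor}, {Credits, RoomNo}. Prime attributes: {CourseID, Credits, Instructor, RoomNo}.
For Instructor -> RoomNo we have {Instructor}⁺ = {Instructor, RoomNo}; {Instructor} is not a superkey, so BCNF fails.
Its right-hand attributes {RoomNo} are all prime, as are those of every other non-superkey FD — the relation is in 3NF.

3NF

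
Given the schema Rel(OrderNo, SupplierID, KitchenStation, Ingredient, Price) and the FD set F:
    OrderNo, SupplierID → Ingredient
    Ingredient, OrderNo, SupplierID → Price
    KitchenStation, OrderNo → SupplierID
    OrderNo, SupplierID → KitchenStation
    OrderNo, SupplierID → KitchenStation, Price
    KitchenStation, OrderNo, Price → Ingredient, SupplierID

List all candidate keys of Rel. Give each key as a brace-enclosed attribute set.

{OrderNo} never appears on the right of any FD, so every key must include it.
{KitchenStation, OrderNo}⁺ = {Ingredient, KitchenStation, OrderNo, Price, SupplierID}, which is every attribute, so {KitchenStation, OrderNo} is a candidate key.
{OrderNo, SupplierID}⁺ = {Ingredient, KitchenStation, OrderNo, Price, SupplierID}, which is every attribute, so {OrderNo, SupplierID} is a candidate key.
No proper subset of any of these is a key, and no other minimal superkey exists.

{KitchenStation, OrderNo}, {OrderNo, SupplierID}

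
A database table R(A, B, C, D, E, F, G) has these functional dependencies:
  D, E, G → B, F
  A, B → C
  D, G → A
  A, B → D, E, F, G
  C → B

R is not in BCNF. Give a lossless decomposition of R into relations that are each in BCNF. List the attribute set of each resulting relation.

{A, D, G}; {B, C}; {C, D, E, F, G}

Candidate keys of the original relation: {A, B}, {A, C}, {B, D, G}, {C, D, G}, {D, E, G}.
In {A, B, C, D, E, F, G}, {D, G} is not a superkey ({D, G}⁺ restricted to this set is {A, D, G}), so split on D, G → A into {A, D, G} and {B, C, D, E, F, G}.
{A, D, G} has no BCNF violation.
In {B, C, D, E, F, G}, {C} is not a superkey ({C}⁺ restricted to this set is {B, C}), so split on C → B into {B, C} and {C, D, E, F, G}.
{B, C} has no BCNF violation.
{C, D, E, F, G} has no BCNF violation.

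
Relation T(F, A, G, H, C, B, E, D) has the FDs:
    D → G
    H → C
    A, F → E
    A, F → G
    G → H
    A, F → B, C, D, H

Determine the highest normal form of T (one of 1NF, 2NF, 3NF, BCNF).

Candidate key: {A, F}. Prime attributes: {A, F}.
D → G: {D}⁺ = {C, D, G, H}, which is not all of the attributes, so the left side is not a superkey — BCNF is violated.
D → G determines the non-prime attribute {G} from a non-superkey — 3NF is violated.
No non-prime attribute depends on a proper subset of any candidate key, so 2NF holds.

2NF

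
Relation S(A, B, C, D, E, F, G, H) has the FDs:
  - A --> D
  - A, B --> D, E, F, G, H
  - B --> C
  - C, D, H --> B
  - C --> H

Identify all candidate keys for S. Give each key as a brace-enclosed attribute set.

{A} never appears on the right of any FD, so every key must include it.
Closure of {A, B} is {A, B, C, D, E, F, G, H}, the whole schema; {A, B} is a candidate key.
Closure of {A, C} is {A, B, C, D, E, F, G, H}, the whole schema; {A, C} is a candidate key.
No proper subset of any of these is a key, and no other minimal superkey exists.

{A, B}, {A, C}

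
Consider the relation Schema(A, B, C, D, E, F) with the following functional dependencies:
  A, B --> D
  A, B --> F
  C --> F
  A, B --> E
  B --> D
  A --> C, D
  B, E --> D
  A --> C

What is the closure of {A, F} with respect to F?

{A, C, D, F}

Start with {A, F}.
A --> C, D applies; add {C, D} → now {A, C, D, F}.
No further FD applies.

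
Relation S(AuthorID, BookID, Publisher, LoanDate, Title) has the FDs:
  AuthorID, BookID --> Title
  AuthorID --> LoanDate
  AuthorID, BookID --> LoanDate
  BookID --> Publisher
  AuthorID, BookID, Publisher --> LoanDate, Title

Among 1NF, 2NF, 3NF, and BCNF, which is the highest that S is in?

1NF

Candidate key: {AuthorID, BookID}. Prime attributes: {AuthorID, BookID}.
AuthorID --> LoanDate breaks BCNF: {AuthorID}⁺ = {AuthorID, LoanDate}, so {AuthorID} is not a superkey.
AuthorID --> LoanDate determines the non-prime attribute {LoanDate} from a non-superkey — 3NF is violated.
The proper key subset {AuthorID} of {AuthorID, BookID} determines non-prime {LoanDate}, so the relation is not even in 2NF.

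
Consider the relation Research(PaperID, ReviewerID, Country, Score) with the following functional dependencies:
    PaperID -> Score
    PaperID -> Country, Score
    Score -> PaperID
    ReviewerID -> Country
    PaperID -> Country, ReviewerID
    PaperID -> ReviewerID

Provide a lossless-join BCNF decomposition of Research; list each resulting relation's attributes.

Candidate keys of the original relation: {PaperID}, {Score}.
{Country, PaperID, ReviewerID, Score}: {ReviewerID} determines {Country, ReviewerID} here but is not a superkey — split on ReviewerID -> Country, giving {Country, ReviewerID} and {PaperID, ReviewerID, Score}.
{Country, ReviewerID} is in BCNF.
{PaperID, ReviewerID, Score} is in BCNF.

{Country, ReviewerID}; {PaperID, ReviewerID, Score}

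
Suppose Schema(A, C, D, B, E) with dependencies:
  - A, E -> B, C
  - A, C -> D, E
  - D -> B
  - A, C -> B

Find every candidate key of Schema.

{A} never appears on the right of any FD, so every key must include it.
{A, C}⁺ = {A, B, C, D, E}, which is every attribute, so {A, C} is a candidate key.
{A, E}⁺ = {A, B, C, D, E}, which is every attribute, so {A, E} is a candidate key.
These are minimal and exhaustive — every other superkey contains one of them.

{A, C}, {A, E}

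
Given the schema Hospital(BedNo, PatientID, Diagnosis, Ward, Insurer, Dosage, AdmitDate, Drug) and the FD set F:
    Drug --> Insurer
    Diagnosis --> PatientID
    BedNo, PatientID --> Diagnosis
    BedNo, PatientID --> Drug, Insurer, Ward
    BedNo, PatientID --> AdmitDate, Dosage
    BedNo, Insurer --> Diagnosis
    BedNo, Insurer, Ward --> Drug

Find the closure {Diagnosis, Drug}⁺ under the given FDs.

{Diagnosis, Drug, Insurer, PatientID}

Start with {Diagnosis, Drug}.
Drug --> Insurer applies; add {Insurer} → now {Diagnosis, Drug, Insurer}.
Diagnosis --> PatientID applies; add {PatientID} → now {Diagnosis, Drug, Insurer, PatientID}.
No further FD applies.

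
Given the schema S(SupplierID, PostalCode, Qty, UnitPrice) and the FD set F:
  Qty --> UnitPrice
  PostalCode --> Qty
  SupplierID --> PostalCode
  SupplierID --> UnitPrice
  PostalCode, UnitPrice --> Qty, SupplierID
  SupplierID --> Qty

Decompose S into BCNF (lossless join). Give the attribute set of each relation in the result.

Candidate keys of the original relation: {PostalCode}, {SupplierID}.
In {PostalCode, Qty, SupplierID, UnitPrice}, {Qty} is not a superkey ({Qty}⁺ restricted to this set is {Qty, UnitPrice}), so split on Qty --> UnitPrice into {Qty, UnitPrice} and {PostalCode, Qty, SupplierID}.
{Qty, UnitPrice} has no BCNF violation.
{PostalCode, Qty, SupplierID} has no BCNF violation.

{PostalCode, Qty, SupplierID}; {Qty, UnitPrice}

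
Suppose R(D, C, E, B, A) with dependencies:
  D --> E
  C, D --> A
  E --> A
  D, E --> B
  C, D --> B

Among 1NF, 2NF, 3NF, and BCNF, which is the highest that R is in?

Candidate key: {C, D}. Prime attributes: {C, D}.
For D --> E we have {D}⁺ = {A, B, D, E}; {D} is not a superkey, so BCNF fails.
D --> E has non-prime {E} on the right and a non-superkey on the left, so 3NF fails.
Since {D} ⊂ {C, D} and {D}⁺ ⊇ {A, B, E} with {A, B, E} non-prime, there is a partial dependency; 2NF fails.

1NF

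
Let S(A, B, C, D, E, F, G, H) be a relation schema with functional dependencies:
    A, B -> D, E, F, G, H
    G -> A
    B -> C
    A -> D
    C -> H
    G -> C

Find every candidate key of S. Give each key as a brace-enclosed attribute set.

No FD produces {B}, so it must be in every candidate key.
Closure of {A, B} is {A, B, C, D, E, F, G, H}, the whole schema; {A, B} is a candidate key.
Closure of {B, G} is {A, B, C, D, E, F, G, H}, the whole schema; {B, G} is a candidate key.
These are minimal and exhaustive — every other superkey contains one of them.

{A, B}, {B, G}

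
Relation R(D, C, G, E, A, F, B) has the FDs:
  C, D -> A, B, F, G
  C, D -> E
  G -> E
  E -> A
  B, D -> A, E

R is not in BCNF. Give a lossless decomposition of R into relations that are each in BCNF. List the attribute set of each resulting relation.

{A, E}; {B, C, D, F, G}; {E, G}

Candidate key of the original relation: {C, D}.
{A, B, C, D, E, F, G}: {G} determines {A, E, G} here but is not a superkey — split on G -> A, E, giving {A, E, G} and {B, C, D, F, G}.
{A, E, G}: {E} determines {A, E} here but is not a superkey — split on E -> A, giving {A, E} and {E, G}.
{A, E}: every determinant is a superkey — BCNF.
{E, G}: every determinant is a superkey — BCNF.
{B, C, D, F, G}: every determinant is a superkey — BCNF.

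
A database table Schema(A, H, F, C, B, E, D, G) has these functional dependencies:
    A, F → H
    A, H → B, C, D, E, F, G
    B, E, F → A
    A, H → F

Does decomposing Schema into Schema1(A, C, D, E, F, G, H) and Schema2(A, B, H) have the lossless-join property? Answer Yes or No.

Yes

Common attributes: {A, H}; their closure is {A, B, C, D, E, F, G, H}.
Schema1 is contained in that closure, so Schema1 ∩ Schema2 → Schema1 holds and the join is lossless.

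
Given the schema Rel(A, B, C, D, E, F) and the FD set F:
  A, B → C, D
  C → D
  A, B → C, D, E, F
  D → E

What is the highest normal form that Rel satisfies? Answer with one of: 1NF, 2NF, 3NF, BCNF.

Candidate key: {A, B}. Prime attributes: {A, B}.
C → D breaks BCNF: {C}⁺ = {C, D, E}, so {C} is not a superkey.
C → D determines the non-prime attribute {D} from a non-superkey — 3NF is violated.
No non-prime attribute depends on a proper subset of any candidate key, so 2NF holds.

2NF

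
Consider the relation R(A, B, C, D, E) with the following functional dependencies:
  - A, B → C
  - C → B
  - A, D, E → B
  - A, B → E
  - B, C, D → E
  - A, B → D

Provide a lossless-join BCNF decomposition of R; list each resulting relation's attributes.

Candidate keys of the original relation: {A, B}, {A, C}, {A, D, E}.
Within {A, B, C, D, E}: {C}⁺ ∩ {A, B, C, D, E} = {B, C}, not the whole set, so C → B violates BCNF; decompose into {B, C} and {A, C, D, E}.
{B, C}: every determinant is a superkey — BCNF.
Within {A, C, D, E}: {C, D}⁺ ∩ {A, C, D, E} = {C, D, E}, not the whole set, so C, D → E violates BCNF; decompose into {C, D, E} and {A, C, D}.
{C, D, E}: every determinant is a superkey — BCNF.
{A, C, D}: every determinant is a superkey — BCNF.

{A, C, D}; {B, C}; {C, D, E}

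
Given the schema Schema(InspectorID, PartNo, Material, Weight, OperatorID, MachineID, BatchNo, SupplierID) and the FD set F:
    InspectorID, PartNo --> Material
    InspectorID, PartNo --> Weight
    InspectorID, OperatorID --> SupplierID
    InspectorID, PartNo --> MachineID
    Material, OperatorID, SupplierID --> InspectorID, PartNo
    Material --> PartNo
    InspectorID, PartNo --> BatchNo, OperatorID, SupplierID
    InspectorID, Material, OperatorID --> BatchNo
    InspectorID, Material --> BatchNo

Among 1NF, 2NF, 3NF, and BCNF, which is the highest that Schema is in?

Candidate keys: {InspectorID, Material}, {InspectorID, PartNo}, {Material, OperatorID, SupplierID}. Prime attributes: {InspectorID, Material, OperatorID, PartNo, SupplierID}.
InspectorID, OperatorID --> SupplierID: {InspectorID, OperatorID}⁺ = {InspectorID, OperatorID, SupplierID}, which is not all of the attributes, so the left side is not a superkey — BCNF is violated.
Its right-hand attributes {SupplierID} are all prime, as are those of every other non-superkey FD — the relation is in 3NF.

3NF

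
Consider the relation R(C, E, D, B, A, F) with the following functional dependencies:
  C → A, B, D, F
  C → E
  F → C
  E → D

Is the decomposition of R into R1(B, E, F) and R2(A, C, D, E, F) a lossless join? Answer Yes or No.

Yes

The shared attributes are {E, F} and {E, F}⁺ = {A, B, C, D, E, F}.
R1 is contained in that closure, so R1 ∩ R2 → R1 holds and the join is lossless.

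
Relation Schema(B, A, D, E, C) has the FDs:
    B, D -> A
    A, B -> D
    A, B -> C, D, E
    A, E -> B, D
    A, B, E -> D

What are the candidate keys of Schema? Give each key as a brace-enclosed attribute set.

{A, B}⁺ = {A, B, C, D, E}, which is every attribute, so {A, B} is a candidate key.
{A, E}⁺ = {A, B, C, D, E}, which is every attribute, so {A, E} is a candidate key.
{B, D}⁺ = {A, B, C, D, E}, which is every attribute, so {B, D} is a candidate key.
Any other superkey properly contains one of these, so there are no further candidate keys.

{A, B}, {A, E}, {B, D}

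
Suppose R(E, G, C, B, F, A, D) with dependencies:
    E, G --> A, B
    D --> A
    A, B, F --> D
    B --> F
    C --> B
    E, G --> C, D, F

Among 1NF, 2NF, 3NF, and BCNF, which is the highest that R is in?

Candidate key: {E, G}. Prime attributes: {E, G}.
For D --> A we have {D}⁺ = {A, D}; {D} is not a superkey, so BCNF fails.
D --> A has non-prime {A} on the right and a non-superkey on the left, so 3NF fails.
No non-prime attribute depends on a proper subset of any candidate key, so 2NF holds.

2NF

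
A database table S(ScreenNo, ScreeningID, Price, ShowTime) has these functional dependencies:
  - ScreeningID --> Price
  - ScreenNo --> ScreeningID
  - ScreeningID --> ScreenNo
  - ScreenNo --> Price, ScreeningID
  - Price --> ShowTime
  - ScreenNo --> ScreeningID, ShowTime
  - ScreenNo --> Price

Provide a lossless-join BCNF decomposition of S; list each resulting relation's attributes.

Candidate keys of the original relation: {ScreenNo}, {ScreeningID}.
{Price, ScreenNo, ScreeningID, ShowTime}: {Price} determines {Price, ShowTime} here but is not a superkey — split on Price --> ShowTime, giving {Price, ShowTime} and {Price, ScreenNo, ScreeningID}.
{Price, ShowTime}: every determinant is a superkey — BCNF.
{Price, ScreenNo, ScreeningID}: every determinant is a superkey — BCNF.

{Price, ScreenNo, ScreeningID}; {Price, ShowTime}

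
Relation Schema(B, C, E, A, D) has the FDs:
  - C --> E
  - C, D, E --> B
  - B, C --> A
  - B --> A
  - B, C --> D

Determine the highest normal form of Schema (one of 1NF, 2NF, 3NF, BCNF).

1NF

Candidate keys: {B, C}, {C, D}. Prime attributes: {B, C, D}.
C --> E: {C}⁺ = {C, E}, which is not all of the attributes, so the left side is not a superkey — BCNF is violated.
C --> E determines the non-prime attribute {E} from a non-superkey — 3NF is violated.
The proper key subset {B} of {B, C} determines non-prime {A}, so the relation is not even in 2NF.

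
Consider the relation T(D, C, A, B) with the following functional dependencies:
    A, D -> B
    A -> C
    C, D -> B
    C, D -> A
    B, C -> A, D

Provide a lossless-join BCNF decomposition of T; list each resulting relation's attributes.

Candidate keys of the original relation: {A, B}, {A, D}, {B, C}, {C, D}.
In {A, B, C, D}, {A} is not a superkey ({A}⁺ restricted to this set is {A, C}), so split on A -> C into {A, C} and {A, B, D}.
{A, C} has no BCNF violation.
{A, B, D} has no BCNF violation.

{A, B, D}; {A, C}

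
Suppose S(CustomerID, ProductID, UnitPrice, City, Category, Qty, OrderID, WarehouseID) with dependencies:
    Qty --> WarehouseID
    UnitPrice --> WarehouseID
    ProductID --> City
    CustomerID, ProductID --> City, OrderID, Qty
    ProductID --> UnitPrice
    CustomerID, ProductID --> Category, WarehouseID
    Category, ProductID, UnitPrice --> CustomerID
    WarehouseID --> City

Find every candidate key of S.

{Category, ProductID}, {CustomerID, ProductID}

No FD produces {ProductID}, so it must be in every candidate key.
{Category, ProductID}⁺ = {Category, City, CustomerID, OrderID, ProductID, Qty, UnitPrice, WarehouseID}, which is every attribute, so {Category, ProductID} is a candidate key.
{CustomerID, ProductID}⁺ = {Category, City, CustomerID, OrderID, ProductID, Qty, UnitPrice, WarehouseID}, which is every attribute, so {CustomerID, ProductID} is a candidate key.
These are minimal and exhaustive — every other superkey contains one of them.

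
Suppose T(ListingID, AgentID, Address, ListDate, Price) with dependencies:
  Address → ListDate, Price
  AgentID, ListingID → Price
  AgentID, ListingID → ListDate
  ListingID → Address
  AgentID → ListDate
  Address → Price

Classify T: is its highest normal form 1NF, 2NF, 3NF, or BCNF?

Candidate key: {AgentID, ListingID}. Prime attributes: {AgentID, ListingID}.
Address → ListDate, Price: {Address}⁺ = {Address, ListDate, Price}, which is not all of the attributes, so the left side is not a superkey — BCNF is violated.
Because {ListDate, Price} are non-prime and the left side of Address → ListDate, Price is not a superkey, the relation is not in 3NF.
Since {AgentID} ⊂ {AgentID, ListingID} and {AgentID}⁺ ⊇ {ListDate} with {ListDate} non-prime, there is a partial dependency; 2NF fails.

1NF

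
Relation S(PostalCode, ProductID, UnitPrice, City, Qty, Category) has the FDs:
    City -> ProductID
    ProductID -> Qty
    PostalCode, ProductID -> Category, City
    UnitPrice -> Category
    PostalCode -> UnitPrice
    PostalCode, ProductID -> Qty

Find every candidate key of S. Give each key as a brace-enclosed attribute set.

{City, PostalCode}, {PostalCode, ProductID}

Attributes never on any right-hand side: {PostalCode} — every candidate key must contain it.
Closure of {City, PostalCode} is {Category, City, PostalCode, ProductID, Qty, UnitPrice}, the whole schema; {City, PostalCode} is a candidate key.
Closure of {PostalCode, ProductID} is {Category, City, PostalCode, ProductID, Qty, UnitPrice}, the whole schema; {PostalCode, ProductID} is a candidate key.
No proper subset of any of these is a key, and no other minimal superkey exists.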